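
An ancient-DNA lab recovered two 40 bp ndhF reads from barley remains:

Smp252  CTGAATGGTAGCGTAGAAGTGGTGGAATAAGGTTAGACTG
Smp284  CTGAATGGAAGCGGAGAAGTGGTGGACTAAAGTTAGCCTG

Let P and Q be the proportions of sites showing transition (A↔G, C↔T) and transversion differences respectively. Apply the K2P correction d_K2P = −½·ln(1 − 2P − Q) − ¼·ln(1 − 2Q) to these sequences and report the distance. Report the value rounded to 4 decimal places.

0.1370

The sequences differ at positions 9 (T/A, transversion), 14 (T/G, transversion), 27 (A/C, transversion), 31 (G/A, transition), 37 (A/C, transversion).
Of the 5 differences, 1 transition and 4 transversions over 40 sites: P = 1/40 = 0.025000, Q = 4/40 = 0.100000.
d = −0.5·ln(0.850000) − 0.25·ln(0.800000) = −0.5·(-0.162519) − 0.25·(-0.223144) = 0.1370.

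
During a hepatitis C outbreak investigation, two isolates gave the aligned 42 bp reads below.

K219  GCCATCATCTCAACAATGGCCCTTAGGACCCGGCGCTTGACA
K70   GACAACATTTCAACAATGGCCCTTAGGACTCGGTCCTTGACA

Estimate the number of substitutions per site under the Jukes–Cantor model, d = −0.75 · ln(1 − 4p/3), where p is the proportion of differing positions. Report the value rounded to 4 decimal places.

The sequences differ at positions 2 (C/A), 5 (T/A), 9 (C/T), 30 (C/T), 34 (C/T), 35 (G/C).
p = 6/42 = 0.142857.
d = −0.75 · ln(1 − (4/3)·0.142857) = −0.75 · ln(0.809524) = −0.75 · (-0.211309) = 0.1585.

0.1585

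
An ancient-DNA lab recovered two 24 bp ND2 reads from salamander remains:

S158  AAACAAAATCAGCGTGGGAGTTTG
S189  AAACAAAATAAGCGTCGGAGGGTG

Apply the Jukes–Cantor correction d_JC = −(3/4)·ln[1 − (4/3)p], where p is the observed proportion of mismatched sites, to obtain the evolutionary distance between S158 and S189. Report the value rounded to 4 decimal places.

0.1885

Differing sites — 10:C/A; 16:G/C; 21:T/G; 22:T/G.
p = 4/24 = 0.166667.
d = −0.75 · ln(1 − (4/3)·0.166667) = −0.75 · ln(0.777777) = −0.75 · (-0.251315) = 0.1885.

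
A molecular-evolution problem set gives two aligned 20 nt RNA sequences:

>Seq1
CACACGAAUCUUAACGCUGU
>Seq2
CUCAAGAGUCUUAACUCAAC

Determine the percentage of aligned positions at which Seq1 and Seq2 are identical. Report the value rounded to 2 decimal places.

65.00%

The sequences differ at positions 2 (A/U), 5 (C/A), 8 (A/G), 16 (G/U), 18 (U/A), 19 (G/A), 20 (U/C).
13 of the 20 sites match, so the percent identity is 13/20 × 100 = 65.00%.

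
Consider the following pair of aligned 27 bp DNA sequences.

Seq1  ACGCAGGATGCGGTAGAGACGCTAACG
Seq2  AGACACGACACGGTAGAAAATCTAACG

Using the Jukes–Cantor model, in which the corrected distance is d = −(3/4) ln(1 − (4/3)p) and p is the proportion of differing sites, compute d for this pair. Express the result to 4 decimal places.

0.3770

The sequences differ at positions 2 (C/G), 3 (G/A), 6 (G/C), 9 (T/C), 10 (G/A), 18 (G/A), 20 (C/A), 21 (G/T).
p = 8/27 = 0.296296.
d = −0.75 · ln(1 − (4/3)·0.296296) = −0.75 · ln(0.604939) = −0.75 · (-0.502628) = 0.3770.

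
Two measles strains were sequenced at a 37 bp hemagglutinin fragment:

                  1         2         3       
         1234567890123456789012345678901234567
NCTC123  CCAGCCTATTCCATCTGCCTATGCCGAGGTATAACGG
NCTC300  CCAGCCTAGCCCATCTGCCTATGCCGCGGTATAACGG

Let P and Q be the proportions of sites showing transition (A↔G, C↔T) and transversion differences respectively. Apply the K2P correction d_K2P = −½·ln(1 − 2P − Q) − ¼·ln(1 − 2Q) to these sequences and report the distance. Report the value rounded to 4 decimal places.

The sequences differ at positions 9 (T/G, transversion), 10 (T/C, transition), 27 (A/C, transversion).
Of the 3 differences, 1 transition and 2 transversions over 37 sites: P = 1/37 = 0.027027, Q = 2/37 = 0.054054.
d = −0.5·ln(0.891892) − 0.25·ln(0.891892) = −0.5·(-0.114410) − 0.25·(-0.114410) = 0.0858.

0.0858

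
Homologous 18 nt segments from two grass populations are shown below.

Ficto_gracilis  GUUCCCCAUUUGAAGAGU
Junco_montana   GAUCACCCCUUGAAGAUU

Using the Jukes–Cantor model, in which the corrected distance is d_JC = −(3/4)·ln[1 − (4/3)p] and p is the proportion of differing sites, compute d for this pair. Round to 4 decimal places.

0.3470

Differing sites — 2:U/A; 5:C/A; 8:A/C; 9:U/C; 17:G/U.
p = 5/18 = 0.277778.
d = −0.75 · ln(1 − (4/3)·0.277778) = −0.75 · ln(0.629629) = −0.75 · (-0.462625) = 0.3470.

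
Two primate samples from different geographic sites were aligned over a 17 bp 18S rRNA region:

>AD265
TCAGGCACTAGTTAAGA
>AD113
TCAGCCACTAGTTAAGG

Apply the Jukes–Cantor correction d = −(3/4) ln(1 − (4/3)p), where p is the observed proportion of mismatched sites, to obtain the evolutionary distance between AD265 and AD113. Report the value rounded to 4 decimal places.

0.1280

Mismatches occur at site 5 (G/C), site 17 (A/G).
p = 2/17 = 0.117647.
d = −0.75 · ln(1 − (4/3)·0.117647) = −0.75 · ln(0.843137) = −0.75 · (-0.170626) = 0.1280.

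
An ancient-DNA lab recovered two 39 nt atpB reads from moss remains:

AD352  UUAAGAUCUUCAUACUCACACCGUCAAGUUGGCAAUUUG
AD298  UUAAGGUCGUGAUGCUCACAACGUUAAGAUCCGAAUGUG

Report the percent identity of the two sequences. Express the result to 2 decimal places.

71.79%

The sequences differ at positions 6 (A/G), 9 (U/G), 11 (C/G), 14 (A/G), 21 (C/A), 25 (C/U), 29 (U/A), 31 (G/C), 32 (G/C), 33 (C/G), 37 (U/G).
28 of the 39 sites match, so the percent identity is 28/39 × 100 = 71.79%.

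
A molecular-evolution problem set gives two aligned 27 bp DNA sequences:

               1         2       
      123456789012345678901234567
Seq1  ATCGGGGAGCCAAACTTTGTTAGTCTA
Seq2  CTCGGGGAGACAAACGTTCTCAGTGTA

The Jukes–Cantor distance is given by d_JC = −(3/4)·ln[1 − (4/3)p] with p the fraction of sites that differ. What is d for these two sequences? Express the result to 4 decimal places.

Differing sites — 1:A/C; 10:C/A; 16:T/G; 19:G/C; 21:T/C; 25:C/G.
p = 6/27 = 0.222222.
d = −0.75 · ln(1 − (4/3)·0.222222) = −0.75 · ln(0.703704) = −0.75 · (-0.351397) = 0.2635.

0.2635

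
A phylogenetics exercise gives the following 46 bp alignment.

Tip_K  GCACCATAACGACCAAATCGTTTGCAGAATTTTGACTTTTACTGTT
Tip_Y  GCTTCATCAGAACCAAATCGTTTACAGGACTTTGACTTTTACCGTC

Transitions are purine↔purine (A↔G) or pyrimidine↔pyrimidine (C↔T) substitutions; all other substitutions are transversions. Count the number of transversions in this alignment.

Differing sites — 3:A/T (Tv); 4:C/T (Ti); 8:A/C (Tv); 10:C/G (Tv); 11:G/A (Ti); 24:G/A (Ti); 28:A/G (Ti); 30:T/C (Ti); 43:T/C (Ti); 46:T/C (Ti).
Of the 10 differences, 7 transitions and 3 transversions, so the answer is 3.

3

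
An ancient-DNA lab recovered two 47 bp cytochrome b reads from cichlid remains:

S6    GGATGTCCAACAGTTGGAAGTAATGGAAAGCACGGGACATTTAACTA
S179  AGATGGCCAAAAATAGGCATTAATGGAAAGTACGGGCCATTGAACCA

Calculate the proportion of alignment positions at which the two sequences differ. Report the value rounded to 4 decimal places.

0.2340

The sequences differ at positions 1 (G/A), 6 (T/G), 11 (C/A), 13 (G/A), 15 (T/A), 18 (A/C), 20 (G/T), 31 (C/T), 37 (A/C), 42 (T/G), 46 (T/C).
There are 11 differences over 47 sites, so p = 11/47 = 0.2340.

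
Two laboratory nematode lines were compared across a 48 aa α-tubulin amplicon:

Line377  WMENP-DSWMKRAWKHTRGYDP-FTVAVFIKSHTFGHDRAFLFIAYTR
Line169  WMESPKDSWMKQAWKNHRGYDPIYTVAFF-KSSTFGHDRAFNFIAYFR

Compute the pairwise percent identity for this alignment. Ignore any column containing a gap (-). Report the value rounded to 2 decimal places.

Excluding the 3 gap columns leaves 45 comparable sites.
The sequences differ at positions 4 (N/S), 12 (R/Q), 16 (H/N), 17 (T/H), 24 (F/Y), 28 (V/F), 33 (H/S), 42 (L/N), 47 (T/F).
36 of the 45 comparable sites match, so the percent identity is 36/45 × 100 = 80.00%.

80.00%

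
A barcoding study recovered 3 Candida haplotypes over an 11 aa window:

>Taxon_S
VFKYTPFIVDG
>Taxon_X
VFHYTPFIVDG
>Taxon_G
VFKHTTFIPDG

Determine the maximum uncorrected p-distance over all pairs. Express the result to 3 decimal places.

Pairwise Hamming distances:
  Taxon_S vs Taxon_X: 1
  Taxon_S vs Taxon_G: 3
  Taxon_X vs Taxon_G: 4
The largest is 4 mismatches, between Taxon_X and Taxon_G; p = 4/11 = 0.364.

0.364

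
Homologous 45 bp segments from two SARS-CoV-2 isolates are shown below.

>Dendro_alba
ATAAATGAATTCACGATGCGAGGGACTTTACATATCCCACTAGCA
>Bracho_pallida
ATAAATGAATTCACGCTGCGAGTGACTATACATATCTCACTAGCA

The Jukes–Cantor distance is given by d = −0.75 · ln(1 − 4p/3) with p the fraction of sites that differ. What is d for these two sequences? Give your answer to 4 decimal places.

Mismatches occur at site 16 (A/C), site 23 (G/T), site 28 (T/A), site 37 (C/T).
p = 4/45 = 0.088889.
d = −0.75 · ln(1 − (4/3)·0.088889) = −0.75 · ln(0.881481) = −0.75 · (-0.126152) = 0.0946.

0.0946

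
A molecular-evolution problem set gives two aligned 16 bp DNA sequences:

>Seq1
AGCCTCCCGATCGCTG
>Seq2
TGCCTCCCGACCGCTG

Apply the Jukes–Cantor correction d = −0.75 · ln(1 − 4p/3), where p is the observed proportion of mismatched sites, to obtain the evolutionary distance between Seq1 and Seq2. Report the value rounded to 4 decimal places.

Differing sites — 1:A/T; 11:T/C.
p = 2/16 = 0.125000.
d = −0.75 · ln(1 − (4/3)·0.125000) = −0.75 · ln(0.833333) = −0.75 · (-0.182322) = 0.1367.

0.1367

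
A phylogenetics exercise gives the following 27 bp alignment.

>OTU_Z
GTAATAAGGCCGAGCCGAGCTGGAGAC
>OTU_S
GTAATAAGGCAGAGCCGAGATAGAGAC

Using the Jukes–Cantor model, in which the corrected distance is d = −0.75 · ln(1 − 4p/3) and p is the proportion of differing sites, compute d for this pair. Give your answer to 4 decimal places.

Mismatches occur at site 11 (C/A), site 20 (C/A), site 22 (G/A).
p = 3/27 = 0.111111.
d = −0.75 · ln(1 − (4/3)·0.111111) = −0.75 · ln(0.851852) = −0.75 · (-0.160342) = 0.1203.

0.1203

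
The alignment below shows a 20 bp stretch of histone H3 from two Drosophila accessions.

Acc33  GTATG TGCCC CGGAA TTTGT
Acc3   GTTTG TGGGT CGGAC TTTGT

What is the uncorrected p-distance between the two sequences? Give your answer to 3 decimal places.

Mismatches occur at site 3 (A→T), site 8 (C→G), site 9 (C→G), site 10 (C→T), site 15 (A→C).
There are 5 differences over 20 sites, so p = 5/20 = 0.250.

0.250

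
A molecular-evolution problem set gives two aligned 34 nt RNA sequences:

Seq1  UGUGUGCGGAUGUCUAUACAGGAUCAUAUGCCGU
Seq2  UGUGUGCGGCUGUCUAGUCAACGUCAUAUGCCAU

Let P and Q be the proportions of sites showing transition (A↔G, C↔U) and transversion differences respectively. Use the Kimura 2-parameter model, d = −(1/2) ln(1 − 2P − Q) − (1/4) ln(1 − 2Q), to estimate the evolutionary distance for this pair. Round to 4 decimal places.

Mismatches occur at site 10 (A↔C, transversion), site 17 (U↔G, transversion), site 18 (A↔U, transversion), site 21 (G↔A, transition), site 22 (G↔C, transversion), site 23 (A↔G, transition), site 33 (G↔A, transition).
Of the 7 differences, 3 transitions and 4 transversions over 34 sites: P = 3/34 = 0.088235, Q = 4/34 = 0.117647.
d = −0.5·ln(0.705883) − 0.25·ln(0.764706) = −0.5·(-0.348306) − 0.25·(-0.268264) = 0.2412.

0.2412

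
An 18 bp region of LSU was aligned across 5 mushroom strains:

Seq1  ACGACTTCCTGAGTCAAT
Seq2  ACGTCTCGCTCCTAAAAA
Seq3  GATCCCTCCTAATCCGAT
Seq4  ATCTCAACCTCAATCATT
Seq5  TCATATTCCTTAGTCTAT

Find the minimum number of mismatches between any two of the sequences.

Pairwise Hamming distances:
  Seq1 vs Seq2: 9
  Seq1 vs Seq3: 9
  Seq1 vs Seq4: 8
  Seq1 vs Seq5: 6
  Seq2 vs Seq3: 13
  Seq2 vs Seq4: 11
  Seq2 vs Seq5: 12
  Seq3 vs Seq4: 11
  Seq3 vs Seq5: 10
  Seq4 vs Seq5: 10
The smallest is 6, between Seq1 and Seq5.

6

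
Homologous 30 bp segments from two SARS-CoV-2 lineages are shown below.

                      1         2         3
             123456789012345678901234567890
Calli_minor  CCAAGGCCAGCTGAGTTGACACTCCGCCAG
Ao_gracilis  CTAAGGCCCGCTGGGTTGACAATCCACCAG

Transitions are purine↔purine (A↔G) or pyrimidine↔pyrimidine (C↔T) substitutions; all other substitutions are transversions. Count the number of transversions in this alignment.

The sequences differ at positions 2 (C/T, transition), 9 (A/C, transversion), 14 (A/G, transition), 22 (C/A, transversion), 26 (G/A, transition).
Of the 5 differences, 3 transitions and 2 transversions, so the answer is 2.

2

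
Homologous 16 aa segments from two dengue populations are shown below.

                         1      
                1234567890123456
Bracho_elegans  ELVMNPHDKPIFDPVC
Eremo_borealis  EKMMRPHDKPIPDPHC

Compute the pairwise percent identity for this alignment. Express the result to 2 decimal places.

68.75%

Differing sites — 2:L/K; 3:V/M; 5:N/R; 12:F/P; 15:V/H.
11 of the 16 sites match, so the percent identity is 11/16 × 100 = 68.75%.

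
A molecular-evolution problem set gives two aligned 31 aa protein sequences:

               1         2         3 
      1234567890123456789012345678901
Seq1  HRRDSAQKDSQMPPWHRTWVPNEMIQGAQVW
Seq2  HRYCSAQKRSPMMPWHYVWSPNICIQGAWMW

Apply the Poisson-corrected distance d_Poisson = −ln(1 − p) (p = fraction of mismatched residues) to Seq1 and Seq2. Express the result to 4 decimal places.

0.4895

Differing sites — 3:R/Y; 4:D/C; 9:D/R; 11:Q/P; 13:P/M; 17:R/Y; 18:T/V; 20:V/S; 23:E/I; 24:M/C; 29:Q/W; 30:V/M.
p = 12/31 = 0.387097.
d = −ln(1 − 0.387097) = −ln(0.612903) = 0.4895.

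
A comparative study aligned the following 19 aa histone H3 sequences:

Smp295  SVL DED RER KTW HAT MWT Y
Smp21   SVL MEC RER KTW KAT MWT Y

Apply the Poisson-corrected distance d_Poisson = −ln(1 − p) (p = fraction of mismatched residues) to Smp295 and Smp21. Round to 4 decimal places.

0.1719

The sequences differ at positions 4 (D/M), 6 (D/C), 13 (H/K).
p = 3/19 = 0.157895.
d = −ln(1 − 0.157895) = −ln(0.842105) = 0.1719.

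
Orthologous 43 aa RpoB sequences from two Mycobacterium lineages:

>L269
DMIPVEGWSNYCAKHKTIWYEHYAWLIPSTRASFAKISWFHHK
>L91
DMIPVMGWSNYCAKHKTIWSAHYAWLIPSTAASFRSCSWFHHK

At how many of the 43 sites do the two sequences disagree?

Differing sites — 6:E/M; 20:Y/S; 21:E/A; 31:R/A; 35:A/R; 36:K/S; 37:I/C.
That gives 7 mismatches out of 43 aligned sites, so the Hamming distance is 7.

7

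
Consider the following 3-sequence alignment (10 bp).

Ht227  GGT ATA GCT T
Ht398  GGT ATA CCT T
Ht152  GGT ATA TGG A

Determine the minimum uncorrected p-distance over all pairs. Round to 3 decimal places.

Pairwise Hamming distances:
  Ht227 vs Ht398: 1
  Ht227 vs Ht152: 4
  Ht398 vs Ht152: 4
The smallest is 1 mismatch, between Ht227 and Ht398; p = 1/10 = 0.100.

0.100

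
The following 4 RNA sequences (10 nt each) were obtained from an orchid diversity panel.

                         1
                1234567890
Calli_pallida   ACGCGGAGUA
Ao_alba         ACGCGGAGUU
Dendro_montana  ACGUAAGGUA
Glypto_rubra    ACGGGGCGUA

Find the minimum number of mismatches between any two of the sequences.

Pairwise Hamming distances:
  Calli_pallida vs Ao_alba: 1
  Calli_pallida vs Dendro_montana: 4
  Calli_pallida vs Glypto_rubra: 2
  Ao_alba vs Dendro_montana: 5
  Ao_alba vs Glypto_rubra: 3
  Dendro_montana vs Glypto_rubra: 4
The smallest is 1, between Calli_pallida and Ao_alba.

1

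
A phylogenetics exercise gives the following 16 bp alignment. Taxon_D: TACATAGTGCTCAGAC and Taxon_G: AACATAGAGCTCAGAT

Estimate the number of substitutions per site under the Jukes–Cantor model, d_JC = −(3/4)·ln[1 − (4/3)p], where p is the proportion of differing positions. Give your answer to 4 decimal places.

0.2158

Differing sites — 1:T/A; 8:T/A; 16:C/T.
p = 3/16 = 0.187500.
d = −0.75 · ln(1 − (4/3)·0.187500) = −0.75 · ln(0.750000) = −0.75 · (-0.287682) = 0.2158.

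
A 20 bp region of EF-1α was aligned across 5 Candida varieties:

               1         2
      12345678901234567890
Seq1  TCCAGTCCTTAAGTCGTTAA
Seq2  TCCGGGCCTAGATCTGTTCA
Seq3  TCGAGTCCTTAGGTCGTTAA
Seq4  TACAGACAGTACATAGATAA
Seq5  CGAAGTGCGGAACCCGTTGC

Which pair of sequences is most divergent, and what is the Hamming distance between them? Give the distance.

Pairwise Hamming distances:
  Seq1 vs Seq2: 8
  Seq1 vs Seq3: 2
  Seq1 vs Seq4: 8
  Seq1 vs Seq5: 10
  Seq2 vs Seq3: 10
  Seq2 vs Seq4: 13
  Seq2 vs Seq5: 13
  Seq3 vs Seq4: 9
  Seq3 vs Seq5: 11
  Seq4 vs Seq5: 14
The largest is 14, between Seq4 and Seq5.

14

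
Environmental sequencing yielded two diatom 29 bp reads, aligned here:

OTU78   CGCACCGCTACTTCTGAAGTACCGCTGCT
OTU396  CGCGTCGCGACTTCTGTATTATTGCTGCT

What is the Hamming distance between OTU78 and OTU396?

Differing sites — 4:A/G; 5:C/T; 9:T/G; 17:A/T; 19:G/T; 22:C/T; 23:C/T.
That gives 7 mismatches out of 29 aligned sites, so the Hamming distance is 7.

7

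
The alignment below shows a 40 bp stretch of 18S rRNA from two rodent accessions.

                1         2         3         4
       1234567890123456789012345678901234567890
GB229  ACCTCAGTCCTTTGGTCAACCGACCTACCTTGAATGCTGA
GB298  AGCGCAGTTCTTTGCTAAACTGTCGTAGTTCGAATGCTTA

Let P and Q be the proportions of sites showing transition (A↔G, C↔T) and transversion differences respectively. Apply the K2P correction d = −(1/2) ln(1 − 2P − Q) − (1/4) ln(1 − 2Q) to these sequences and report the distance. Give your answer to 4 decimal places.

Mismatches occur at site 2 (C/G, transversion), site 4 (T/G, transversion), site 9 (C/T, transition), site 15 (G/C, transversion), site 17 (C/A, transversion), site 21 (C/T, transition), site 23 (A/T, transversion), site 25 (C/G, transversion), site 28 (C/G, transversion), site 29 (C/T, transition), site 31 (T/C, transition), site 39 (G/T, transversion).
Of the 12 differences, 4 transitions and 8 transversions over 40 sites: P = 4/40 = 0.100000, Q = 8/40 = 0.200000.
d = −0.5·ln(0.600000) − 0.25·ln(0.600000) = −0.5·(-0.510826) − 0.25·(-0.510826) = 0.3831.

0.3831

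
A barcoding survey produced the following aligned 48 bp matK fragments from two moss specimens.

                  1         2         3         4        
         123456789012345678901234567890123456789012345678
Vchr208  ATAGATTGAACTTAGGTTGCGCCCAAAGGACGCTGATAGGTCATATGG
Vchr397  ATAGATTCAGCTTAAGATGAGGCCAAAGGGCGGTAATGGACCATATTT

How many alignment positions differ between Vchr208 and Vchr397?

The sequences differ at positions 8 (G/C), 10 (A/G), 15 (G/A), 17 (T/A), 20 (C/A), 22 (C/G), 30 (A/G), 33 (C/G), 35 (G/A), 38 (A/G), 40 (G/A), 41 (T/C), 47 (G/T), 48 (G/T).
That gives 14 mismatches out of 48 aligned sites, so the Hamming distance is 14.

14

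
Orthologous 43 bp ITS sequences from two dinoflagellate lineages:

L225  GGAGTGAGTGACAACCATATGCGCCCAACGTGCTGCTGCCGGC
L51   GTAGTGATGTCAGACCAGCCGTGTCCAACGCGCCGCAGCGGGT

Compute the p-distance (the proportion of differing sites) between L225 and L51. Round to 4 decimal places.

The sequences differ at positions 2 (G/T), 8 (G/T), 9 (T/G), 10 (G/T), 11 (A/C), 12 (C/A), 13 (A/G), 18 (T/G), 19 (A/C), 20 (T/C), 22 (C/T), 24 (C/T), 31 (T/C), 34 (T/C), 37 (T/A), 40 (C/G), 43 (C/T).
There are 17 differences over 43 sites, so p = 17/43 = 0.3953.

0.3953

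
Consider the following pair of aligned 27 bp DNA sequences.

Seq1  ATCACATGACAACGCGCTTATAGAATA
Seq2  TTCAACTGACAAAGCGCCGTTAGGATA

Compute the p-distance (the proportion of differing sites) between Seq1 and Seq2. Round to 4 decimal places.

Differing sites — 1:A/T; 5:C/A; 6:A/C; 13:C/A; 18:T/C; 19:T/G; 20:A/T; 24:A/G.
There are 8 differences over 27 sites, so p = 8/27 = 0.2963.

0.2963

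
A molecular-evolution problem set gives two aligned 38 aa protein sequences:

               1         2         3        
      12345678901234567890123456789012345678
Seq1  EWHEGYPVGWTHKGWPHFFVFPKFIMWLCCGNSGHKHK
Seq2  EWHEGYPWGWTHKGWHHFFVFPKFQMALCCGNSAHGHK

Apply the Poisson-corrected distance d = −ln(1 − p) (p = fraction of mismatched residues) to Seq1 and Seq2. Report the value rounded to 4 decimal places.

The sequences differ at positions 8 (V/W), 16 (P/H), 25 (I/Q), 27 (W/A), 34 (G/A), 36 (K/G).
p = 6/38 = 0.157895.
d = −ln(1 − 0.157895) = −ln(0.842105) = 0.1719.

0.1719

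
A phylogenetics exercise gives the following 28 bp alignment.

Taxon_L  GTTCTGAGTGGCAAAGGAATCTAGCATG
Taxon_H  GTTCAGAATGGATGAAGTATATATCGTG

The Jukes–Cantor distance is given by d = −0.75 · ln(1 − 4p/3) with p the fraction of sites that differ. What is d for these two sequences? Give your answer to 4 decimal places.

0.4850

Differing sites — 5:T/A; 8:G/A; 12:C/A; 13:A/T; 14:A/G; 16:G/A; 18:A/T; 21:C/A; 24:G/T; 26:A/G.
p = 10/28 = 0.357143.
d = −0.75 · ln(1 − (4/3)·0.357143) = −0.75 · ln(0.523809) = −0.75 · (-0.646628) = 0.4850.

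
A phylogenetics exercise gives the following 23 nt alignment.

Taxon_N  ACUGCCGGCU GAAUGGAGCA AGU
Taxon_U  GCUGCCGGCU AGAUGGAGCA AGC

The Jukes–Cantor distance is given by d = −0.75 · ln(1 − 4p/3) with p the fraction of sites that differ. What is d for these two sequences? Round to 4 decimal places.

Differing sites — 1:A/G; 11:G/A; 12:A/G; 23:U/C.
p = 4/23 = 0.173913.
d = −0.75 · ln(1 − (4/3)·0.173913) = −0.75 · ln(0.768116) = −0.75 · (-0.263815) = 0.1979.

0.1979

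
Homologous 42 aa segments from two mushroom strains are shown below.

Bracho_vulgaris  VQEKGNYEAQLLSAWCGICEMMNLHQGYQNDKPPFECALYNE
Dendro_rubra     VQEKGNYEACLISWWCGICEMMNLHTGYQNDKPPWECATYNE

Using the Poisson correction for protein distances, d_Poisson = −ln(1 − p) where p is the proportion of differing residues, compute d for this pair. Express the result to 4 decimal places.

0.1542

Differing sites — 10:Q/C; 12:L/I; 14:A/W; 26:Q/T; 35:F/W; 39:L/T.
p = 6/42 = 0.142857.
d = −ln(1 − 0.142857) = −ln(0.857143) = 0.1542.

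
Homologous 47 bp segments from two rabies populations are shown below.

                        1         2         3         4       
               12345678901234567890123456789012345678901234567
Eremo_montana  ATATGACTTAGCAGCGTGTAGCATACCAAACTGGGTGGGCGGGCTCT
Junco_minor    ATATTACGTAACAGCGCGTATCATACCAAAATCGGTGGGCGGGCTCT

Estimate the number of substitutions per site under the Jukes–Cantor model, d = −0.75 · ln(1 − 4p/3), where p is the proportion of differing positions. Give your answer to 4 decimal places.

0.1660

Mismatches occur at site 5 (G↔T), site 8 (T↔G), site 11 (G↔A), site 17 (T↔C), site 21 (G↔T), site 31 (C↔A), site 33 (G↔C).
p = 7/47 = 0.148936.
d = −0.75 · ln(1 − (4/3)·0.148936) = −0.75 · ln(0.801419) = −0.75 · (-0.221371) = 0.1660.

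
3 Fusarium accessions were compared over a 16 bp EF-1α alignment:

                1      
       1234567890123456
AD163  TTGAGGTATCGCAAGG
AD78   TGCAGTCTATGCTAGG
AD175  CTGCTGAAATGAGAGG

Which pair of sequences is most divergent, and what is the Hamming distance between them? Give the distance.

10

Pairwise Hamming distances:
  AD163 vs AD78: 8
  AD163 vs AD175: 8
  AD78 vs AD175: 10
The largest is 10, between AD78 and AD175.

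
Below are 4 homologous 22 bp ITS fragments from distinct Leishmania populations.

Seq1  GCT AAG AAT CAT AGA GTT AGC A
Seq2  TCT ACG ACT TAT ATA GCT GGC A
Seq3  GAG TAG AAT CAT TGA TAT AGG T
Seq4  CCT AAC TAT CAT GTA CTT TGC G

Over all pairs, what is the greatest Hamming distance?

14

Pairwise Hamming distances:
  Seq1 vs Seq2: 7
  Seq1 vs Seq3: 8
  Seq1 vs Seq4: 8
  Seq2 vs Seq3: 14
  Seq2 vs Seq4: 11
  Seq3 vs Seq4: 13
The largest is 14, between Seq2 and Seq3.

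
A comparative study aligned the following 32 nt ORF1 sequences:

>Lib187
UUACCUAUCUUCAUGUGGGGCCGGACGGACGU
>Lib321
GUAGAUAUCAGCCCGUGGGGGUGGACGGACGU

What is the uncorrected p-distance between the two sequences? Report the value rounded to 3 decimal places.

0.281

Differing sites — 1:U/G; 4:C/G; 5:C/A; 10:U/A; 11:U/G; 13:A/C; 14:U/C; 21:C/G; 22:C/U.
There are 9 differences over 32 sites, so p = 9/32 = 0.281.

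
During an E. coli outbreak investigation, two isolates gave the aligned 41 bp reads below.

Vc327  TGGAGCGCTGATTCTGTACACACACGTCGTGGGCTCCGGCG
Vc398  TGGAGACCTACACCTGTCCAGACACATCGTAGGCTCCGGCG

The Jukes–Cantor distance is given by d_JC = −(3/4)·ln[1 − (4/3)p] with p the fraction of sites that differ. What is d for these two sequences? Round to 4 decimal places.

0.2950

The sequences differ at positions 6 (C/A), 7 (G/C), 10 (G/A), 11 (A/C), 12 (T/A), 13 (T/C), 18 (A/C), 21 (C/G), 26 (G/A), 31 (G/A).
p = 10/41 = 0.243902.
d = −0.75 · ln(1 − (4/3)·0.243902) = −0.75 · ln(0.674797) = −0.75 · (-0.393343) = 0.2950.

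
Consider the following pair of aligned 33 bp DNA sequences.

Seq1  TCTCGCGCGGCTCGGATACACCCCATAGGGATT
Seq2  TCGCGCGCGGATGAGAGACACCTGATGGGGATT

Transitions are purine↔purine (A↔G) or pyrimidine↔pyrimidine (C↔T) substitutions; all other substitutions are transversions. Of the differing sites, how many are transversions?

Mismatches occur at site 3 (T→G, transversion), site 11 (C→A, transversion), site 13 (C→G, transversion), site 14 (G→A, transition), site 17 (T→G, transversion), site 23 (C→T, transition), site 24 (C→G, transversion), site 27 (A→G, transition).
Of the 8 differences, 3 transitions and 5 transversions, so the answer is 5.

5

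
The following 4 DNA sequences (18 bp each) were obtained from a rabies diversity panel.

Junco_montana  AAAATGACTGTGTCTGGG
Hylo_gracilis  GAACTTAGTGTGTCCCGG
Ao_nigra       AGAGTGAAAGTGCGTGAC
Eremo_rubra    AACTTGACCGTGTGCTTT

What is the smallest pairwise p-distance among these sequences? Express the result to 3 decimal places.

Pairwise Hamming distances:
  Junco_montana vs Hylo_gracilis: 6
  Junco_montana vs Ao_nigra: 8
  Junco_montana vs Eremo_rubra: 8
  Hylo_gracilis vs Ao_nigra: 12
  Hylo_gracilis vs Eremo_rubra: 10
  Ao_nigra vs Eremo_rubra: 10
The smallest is 6 mismatches, between Junco_montana and Hylo_gracilis; p = 6/18 = 0.333.

0.333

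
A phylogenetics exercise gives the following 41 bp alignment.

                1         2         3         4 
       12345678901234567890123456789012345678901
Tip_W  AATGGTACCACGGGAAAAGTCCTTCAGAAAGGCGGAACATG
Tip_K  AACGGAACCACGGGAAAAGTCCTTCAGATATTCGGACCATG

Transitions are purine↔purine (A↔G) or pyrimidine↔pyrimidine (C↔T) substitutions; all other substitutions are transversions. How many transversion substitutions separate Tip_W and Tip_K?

Differing sites — 3:T/C (Ti); 6:T/A (Tv); 29:A/T (Tv); 31:G/T (Tv); 32:G/T (Tv); 37:A/C (Tv).
Of the 6 differences, 1 transition and 5 transversions, so the answer is 5.

5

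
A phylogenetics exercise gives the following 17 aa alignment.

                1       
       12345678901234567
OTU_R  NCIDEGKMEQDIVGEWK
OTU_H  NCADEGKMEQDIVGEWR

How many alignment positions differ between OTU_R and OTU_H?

Differing sites — 3:I/A; 17:K/R.
That gives 2 mismatches out of 17 aligned sites, so the Hamming distance is 2.

2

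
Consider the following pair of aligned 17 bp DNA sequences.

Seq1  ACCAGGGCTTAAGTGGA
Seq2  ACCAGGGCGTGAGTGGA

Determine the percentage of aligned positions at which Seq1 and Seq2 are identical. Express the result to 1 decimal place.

The sequences differ at positions 9 (T/G), 11 (A/G).
15 of the 17 sites match, so the percent identity is 15/17 × 100 = 88.2%.

88.2%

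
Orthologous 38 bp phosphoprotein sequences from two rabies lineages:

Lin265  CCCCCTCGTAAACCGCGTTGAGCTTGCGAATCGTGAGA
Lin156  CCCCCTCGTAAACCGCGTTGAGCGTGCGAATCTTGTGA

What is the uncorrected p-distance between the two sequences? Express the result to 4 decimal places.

The sequences differ at positions 24 (T/G), 33 (G/T), 36 (A/T).
There are 3 differences over 38 sites, so p = 3/38 = 0.0789.

0.0789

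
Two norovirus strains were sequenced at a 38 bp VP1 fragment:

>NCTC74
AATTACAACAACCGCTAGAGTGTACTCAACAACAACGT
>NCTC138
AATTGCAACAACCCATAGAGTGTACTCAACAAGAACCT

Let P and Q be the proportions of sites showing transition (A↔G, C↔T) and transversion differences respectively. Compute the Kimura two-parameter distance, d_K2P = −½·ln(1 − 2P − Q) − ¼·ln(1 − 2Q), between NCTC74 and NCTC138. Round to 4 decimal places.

Differing sites — 5:A/G (Ti); 14:G/C (Tv); 15:C/A (Tv); 33:C/G (Tv); 37:G/C (Tv).
Of the 5 differences, 1 transition and 4 transversions over 38 sites: P = 1/38 = 0.026316, Q = 4/38 = 0.105263.
d = −0.5·ln(0.842105) − 0.25·ln(0.789474) = −0.5·(-0.171851) − 0.25·(-0.236388) = 0.1450.

0.1450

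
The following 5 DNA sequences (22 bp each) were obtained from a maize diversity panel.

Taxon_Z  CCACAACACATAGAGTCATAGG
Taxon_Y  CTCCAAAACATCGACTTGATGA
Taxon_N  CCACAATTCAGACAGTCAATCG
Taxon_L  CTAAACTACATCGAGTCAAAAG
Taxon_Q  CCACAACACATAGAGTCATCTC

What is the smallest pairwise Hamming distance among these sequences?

Pairwise Hamming distances:
  Taxon_Z vs Taxon_Y: 10
  Taxon_Z vs Taxon_N: 7
  Taxon_Z vs Taxon_L: 7
  Taxon_Z vs Taxon_Q: 3
  Taxon_Y vs Taxon_N: 12
  Taxon_Y vs Taxon_L: 10
  Taxon_Y vs Taxon_Q: 11
  Taxon_N vs Taxon_L: 9
  Taxon_N vs Taxon_Q: 8
  Taxon_L vs Taxon_Q: 9
The smallest is 3, between Taxon_Z and Taxon_Q.

3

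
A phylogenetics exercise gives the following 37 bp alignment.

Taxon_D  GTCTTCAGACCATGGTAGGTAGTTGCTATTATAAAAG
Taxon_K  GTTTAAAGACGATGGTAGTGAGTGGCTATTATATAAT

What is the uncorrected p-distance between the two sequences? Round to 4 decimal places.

0.2432

Differing sites — 3:C/T; 5:T/A; 6:C/A; 11:C/G; 19:G/T; 20:T/G; 24:T/G; 34:A/T; 37:G/T.
There are 9 differences over 37 sites, so p = 9/37 = 0.2432.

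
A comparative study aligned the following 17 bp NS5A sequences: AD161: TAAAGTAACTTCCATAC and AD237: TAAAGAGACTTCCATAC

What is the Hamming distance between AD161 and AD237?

2

The sequences differ at positions 6 (T/A), 7 (A/G).
That gives 2 mismatches out of 17 aligned sites, so the Hamming distance is 2.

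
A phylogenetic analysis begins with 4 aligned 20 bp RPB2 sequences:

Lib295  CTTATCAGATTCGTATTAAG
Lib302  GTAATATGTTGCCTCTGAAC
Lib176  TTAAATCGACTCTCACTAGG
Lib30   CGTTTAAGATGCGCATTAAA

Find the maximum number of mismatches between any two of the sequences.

Pairwise Hamming distances:
  Lib295 vs Lib302: 10
  Lib295 vs Lib176: 10
  Lib295 vs Lib30: 6
  Lib302 vs Lib176: 14
  Lib302 vs Lib30: 11
  Lib176 vs Lib30: 13
The largest is 14, between Lib302 and Lib176.

14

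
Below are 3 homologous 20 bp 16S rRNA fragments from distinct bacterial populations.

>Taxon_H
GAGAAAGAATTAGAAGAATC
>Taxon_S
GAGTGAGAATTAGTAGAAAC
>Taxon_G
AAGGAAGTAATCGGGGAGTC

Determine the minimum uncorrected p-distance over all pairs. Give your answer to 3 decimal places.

0.200

Pairwise Hamming distances:
  Taxon_H vs Taxon_S: 4
  Taxon_H vs Taxon_G: 8
  Taxon_S vs Taxon_G: 10
The smallest is 4 mismatches, between Taxon_H and Taxon_S; p = 4/20 = 0.200.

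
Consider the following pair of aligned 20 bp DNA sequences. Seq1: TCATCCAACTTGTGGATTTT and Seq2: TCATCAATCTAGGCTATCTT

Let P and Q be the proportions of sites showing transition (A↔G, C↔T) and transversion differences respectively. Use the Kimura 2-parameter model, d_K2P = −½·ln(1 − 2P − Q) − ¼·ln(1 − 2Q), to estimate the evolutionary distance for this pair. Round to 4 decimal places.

0.4845

The sequences differ at positions 6 (C/A, transversion), 8 (A/T, transversion), 11 (T/A, transversion), 13 (T/G, transversion), 14 (G/C, transversion), 15 (G/T, transversion), 18 (T/C, transition).
Of the 7 differences, 1 transition and 6 transversions over 20 sites: P = 1/20 = 0.050000, Q = 6/20 = 0.300000.
d = −0.5·ln(0.600000) − 0.25·ln(0.400000) = −0.5·(-0.510826) − 0.25·(-0.916291) = 0.4845.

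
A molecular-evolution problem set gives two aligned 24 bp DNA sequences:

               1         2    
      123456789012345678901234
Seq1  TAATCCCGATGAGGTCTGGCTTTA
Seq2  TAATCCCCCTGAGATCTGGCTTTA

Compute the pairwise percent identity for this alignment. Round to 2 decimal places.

Mismatches occur at site 8 (G/C), site 9 (A/C), site 14 (G/A).
21 of the 24 sites match, so the percent identity is 21/24 × 100 = 87.50%.

87.50%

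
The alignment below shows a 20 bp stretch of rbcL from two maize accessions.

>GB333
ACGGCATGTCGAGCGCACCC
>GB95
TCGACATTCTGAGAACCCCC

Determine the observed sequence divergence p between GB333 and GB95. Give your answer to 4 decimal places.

0.4000

The sequences differ at positions 1 (A/T), 4 (G/A), 8 (G/T), 9 (T/C), 10 (C/T), 14 (C/A), 15 (G/A), 17 (A/C).
There are 8 differences over 20 sites, so p = 8/20 = 0.4000.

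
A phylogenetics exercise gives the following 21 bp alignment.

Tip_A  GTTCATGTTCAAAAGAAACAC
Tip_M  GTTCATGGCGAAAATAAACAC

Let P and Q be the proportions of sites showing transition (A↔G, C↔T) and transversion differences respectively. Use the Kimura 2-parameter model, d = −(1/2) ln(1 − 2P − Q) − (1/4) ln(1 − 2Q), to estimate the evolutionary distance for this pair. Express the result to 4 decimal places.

Differing sites — 8:T/G (Tv); 9:T/C (Ti); 10:C/G (Tv); 15:G/T (Tv).
Of the 4 differences, 1 transition and 3 transversions over 21 sites: P = 1/21 = 0.047619, Q = 3/21 = 0.142857.
d = −0.5·ln(0.761905) − 0.25·ln(0.714286) = −0.5·(-0.271933) − 0.25·(-0.336472) = 0.2201.

0.2201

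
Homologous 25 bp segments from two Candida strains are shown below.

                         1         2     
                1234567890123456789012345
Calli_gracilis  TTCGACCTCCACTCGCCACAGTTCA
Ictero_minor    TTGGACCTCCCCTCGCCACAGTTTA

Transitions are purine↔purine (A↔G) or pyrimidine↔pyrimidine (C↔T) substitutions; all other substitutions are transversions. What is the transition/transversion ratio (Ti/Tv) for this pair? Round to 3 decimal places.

Differing sites — 3:C/G (Tv); 11:A/C (Tv); 24:C/T (Ti).
Of the 3 differences, 1 transition and 2 transversions, so Ti/Tv = 1/2 = 0.500.

0.500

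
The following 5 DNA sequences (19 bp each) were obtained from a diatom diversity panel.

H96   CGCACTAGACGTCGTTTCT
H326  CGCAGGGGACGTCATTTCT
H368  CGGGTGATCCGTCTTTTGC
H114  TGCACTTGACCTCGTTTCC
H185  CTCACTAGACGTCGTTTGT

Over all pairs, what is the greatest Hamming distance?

Pairwise Hamming distances:
  H96 vs H326: 4
  H96 vs H368: 9
  H96 vs H114: 4
  H96 vs H185: 2
  H326 vs H368: 9
  H326 vs H114: 7
  H326 vs H185: 6
  H368 vs H114: 11
  H368 vs H185: 9
  H114 vs H185: 6
The largest is 11, between H368 and H114.

11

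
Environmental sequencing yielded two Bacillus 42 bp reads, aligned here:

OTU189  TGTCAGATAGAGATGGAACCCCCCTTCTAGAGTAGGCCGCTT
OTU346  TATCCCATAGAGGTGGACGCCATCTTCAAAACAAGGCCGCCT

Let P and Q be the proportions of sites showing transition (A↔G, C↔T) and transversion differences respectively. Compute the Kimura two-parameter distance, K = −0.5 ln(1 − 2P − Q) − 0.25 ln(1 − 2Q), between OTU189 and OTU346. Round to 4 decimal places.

Mismatches occur at site 2 (G↔A, transition), site 5 (A↔C, transversion), site 6 (G↔C, transversion), site 13 (A↔G, transition), site 18 (A↔C, transversion), site 19 (C↔G, transversion), site 22 (C↔A, transversion), site 23 (C↔T, transition), site 28 (T↔A, transversion), site 30 (G↔A, transition), site 32 (G↔C, transversion), site 33 (T↔A, transversion), site 41 (T↔C, transition).
Of the 13 differences, 5 transitions and 8 transversions over 42 sites: P = 5/42 = 0.119048, Q = 8/42 = 0.190476.
d = −0.5·ln(0.571428) − 0.25·ln(0.619048) = −0.5·(-0.559617) − 0.25·(-0.479572) = 0.3997.

0.3997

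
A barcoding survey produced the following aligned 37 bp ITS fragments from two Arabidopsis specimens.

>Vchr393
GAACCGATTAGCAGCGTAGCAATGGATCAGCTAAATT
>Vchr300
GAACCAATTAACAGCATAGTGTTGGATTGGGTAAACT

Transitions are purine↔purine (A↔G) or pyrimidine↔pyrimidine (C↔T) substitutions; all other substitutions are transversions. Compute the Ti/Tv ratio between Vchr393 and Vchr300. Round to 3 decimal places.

4.000

Mismatches occur at site 6 (G/A, transition), site 11 (G/A, transition), site 16 (G/A, transition), site 20 (C/T, transition), site 21 (A/G, transition), site 22 (A/T, transversion), site 28 (C/T, transition), site 29 (A/G, transition), site 31 (C/G, transversion), site 36 (T/C, transition).
Of the 10 differences, 8 transitions and 2 transversions, so Ti/Tv = 8/2 = 4.000.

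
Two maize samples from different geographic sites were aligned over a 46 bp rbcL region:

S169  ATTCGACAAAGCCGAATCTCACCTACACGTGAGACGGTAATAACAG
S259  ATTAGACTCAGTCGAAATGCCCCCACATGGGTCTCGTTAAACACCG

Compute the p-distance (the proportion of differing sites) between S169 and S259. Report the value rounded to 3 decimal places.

Mismatches occur at site 4 (C↔A), site 8 (A↔T), site 9 (A↔C), site 12 (C↔T), site 17 (T↔A), site 18 (C↔T), site 19 (T↔G), site 21 (A↔C), site 24 (T↔C), site 28 (C↔T), site 30 (T↔G), site 32 (A↔T), site 33 (G↔C), site 34 (A↔T), site 37 (G↔T), site 41 (T↔A), site 42 (A↔C), site 45 (A↔C).
There are 18 differences over 46 sites, so p = 18/46 = 0.391.

0.391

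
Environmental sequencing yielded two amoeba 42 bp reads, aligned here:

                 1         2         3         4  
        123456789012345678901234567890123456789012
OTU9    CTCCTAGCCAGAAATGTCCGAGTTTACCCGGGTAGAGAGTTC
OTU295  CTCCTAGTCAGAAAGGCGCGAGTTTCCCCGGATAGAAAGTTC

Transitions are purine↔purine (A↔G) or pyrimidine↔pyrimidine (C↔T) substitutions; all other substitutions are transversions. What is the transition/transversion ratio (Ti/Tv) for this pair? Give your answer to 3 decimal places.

1.333

The sequences differ at positions 8 (C/T, transition), 15 (T/G, transversion), 17 (T/C, transition), 18 (C/G, transversion), 26 (A/C, transversion), 32 (G/A, transition), 37 (G/A, transition).
Of the 7 differences, 4 transitions and 3 transversions, so Ti/Tv = 4/3 = 1.333.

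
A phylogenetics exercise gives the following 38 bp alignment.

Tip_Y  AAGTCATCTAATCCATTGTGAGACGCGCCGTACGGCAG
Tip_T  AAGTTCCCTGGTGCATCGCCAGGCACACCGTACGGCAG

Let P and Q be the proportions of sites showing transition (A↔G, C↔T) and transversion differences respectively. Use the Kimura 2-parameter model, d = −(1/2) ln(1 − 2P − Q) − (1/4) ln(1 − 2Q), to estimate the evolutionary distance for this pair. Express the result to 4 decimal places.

0.4451

Mismatches occur at site 5 (C→T, transition), site 6 (A→C, transversion), site 7 (T→C, transition), site 10 (A→G, transition), site 11 (A→G, transition), site 13 (C→G, transversion), site 17 (T→C, transition), site 19 (T→C, transition), site 20 (G→C, transversion), site 23 (A→G, transition), site 25 (G→A, transition), site 27 (G→A, transition).
Of the 12 differences, 9 transitions and 3 transversions over 38 sites: P = 9/38 = 0.236842, Q = 3/38 = 0.078947.
d = −0.5·ln(0.447369) − 0.25·ln(0.842106) = −0.5·(-0.804372) − 0.25·(-0.171849) = 0.4451.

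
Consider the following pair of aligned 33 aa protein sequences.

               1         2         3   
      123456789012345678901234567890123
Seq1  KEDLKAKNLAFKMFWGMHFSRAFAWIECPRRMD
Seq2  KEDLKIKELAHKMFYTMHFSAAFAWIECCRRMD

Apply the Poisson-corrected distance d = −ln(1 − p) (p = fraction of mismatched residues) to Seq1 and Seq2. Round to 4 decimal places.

0.2384

Mismatches occur at site 6 (A/I), site 8 (N/E), site 11 (F/H), site 15 (W/Y), site 16 (G/T), site 21 (R/A), site 29 (P/C).
p = 7/33 = 0.212121.
d = −ln(1 − 0.212121) = −ln(0.787879) = 0.2384.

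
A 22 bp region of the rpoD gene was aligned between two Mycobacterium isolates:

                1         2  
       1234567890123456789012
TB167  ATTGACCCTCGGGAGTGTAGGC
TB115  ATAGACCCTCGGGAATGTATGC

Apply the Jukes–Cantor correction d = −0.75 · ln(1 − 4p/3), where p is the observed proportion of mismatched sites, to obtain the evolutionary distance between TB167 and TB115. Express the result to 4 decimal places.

0.1505

The sequences differ at positions 3 (T/A), 15 (G/A), 20 (G/T).
p = 3/22 = 0.136364.
d = −0.75 · ln(1 − (4/3)·0.136364) = −0.75 · ln(0.818181) = −0.75 · (-0.200672) = 0.1505.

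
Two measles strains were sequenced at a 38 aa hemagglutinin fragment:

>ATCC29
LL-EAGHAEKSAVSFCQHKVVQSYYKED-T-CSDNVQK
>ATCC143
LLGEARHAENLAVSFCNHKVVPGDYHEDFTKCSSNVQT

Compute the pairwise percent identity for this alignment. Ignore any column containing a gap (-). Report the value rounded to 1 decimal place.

71.4%

Excluding the 3 gap columns leaves 35 comparable sites.
Mismatches occur at site 6 (G/R), site 10 (K/N), site 11 (S/L), site 17 (Q/N), site 22 (Q/P), site 23 (S/G), site 24 (Y/D), site 26 (K/H), site 34 (D/S), site 38 (K/T).
25 of the 35 comparable sites match, so the percent identity is 25/35 × 100 = 71.4%.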